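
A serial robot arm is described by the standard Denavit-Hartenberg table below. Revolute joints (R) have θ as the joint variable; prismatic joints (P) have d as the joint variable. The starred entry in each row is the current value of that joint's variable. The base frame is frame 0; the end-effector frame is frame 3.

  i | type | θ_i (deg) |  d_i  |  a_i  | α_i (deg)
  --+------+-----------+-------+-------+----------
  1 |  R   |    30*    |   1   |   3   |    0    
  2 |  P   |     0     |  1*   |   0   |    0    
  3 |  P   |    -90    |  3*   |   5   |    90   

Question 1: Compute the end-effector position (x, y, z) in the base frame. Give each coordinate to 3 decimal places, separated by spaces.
after link 1: o_1 = (2.5981, 1.5000, 1.0000)
after link 2: o_2 = (2.5981, 1.5000, 2.0000)
after link 3: o_3 = (5.0981, -2.8301, 5.0000)

5.098 -2.830 5.000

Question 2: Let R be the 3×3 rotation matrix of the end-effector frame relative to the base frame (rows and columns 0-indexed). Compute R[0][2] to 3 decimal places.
End-effector z-axis (col 2 of R) = (-0.8660,-0.5000,0.0000)
R[0][2] = -0.8660

-0.866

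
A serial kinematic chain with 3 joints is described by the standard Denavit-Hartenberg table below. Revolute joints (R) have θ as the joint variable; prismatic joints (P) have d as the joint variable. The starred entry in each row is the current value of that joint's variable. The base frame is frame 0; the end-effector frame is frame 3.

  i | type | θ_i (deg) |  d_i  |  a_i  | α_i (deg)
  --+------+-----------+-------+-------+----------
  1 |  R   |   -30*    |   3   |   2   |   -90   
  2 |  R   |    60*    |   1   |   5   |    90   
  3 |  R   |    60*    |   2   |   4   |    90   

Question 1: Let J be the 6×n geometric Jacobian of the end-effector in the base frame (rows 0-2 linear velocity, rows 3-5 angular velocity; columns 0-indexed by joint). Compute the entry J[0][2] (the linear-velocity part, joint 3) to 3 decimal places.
axis z_2 = (0.7500,-0.4330,0.5000); lever o_n−o_2 = (4.0981,1.6340,-0.7321)
cross product → J_v[:, 2] = (-0.5000,2.5981,3.0000)
J_ω[:, 2] = z_2
entry J[0][2] = -0.5000

-0.500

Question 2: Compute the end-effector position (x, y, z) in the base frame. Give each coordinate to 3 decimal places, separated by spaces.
after link 1: o_1 = (1.7321, -1.0000, 3.0000)
after link 2: o_2 = (4.3971, -1.3840, -1.3301)
after link 3: o_3 = (8.4952, 0.2500, -2.0622)

8.495 0.250 -2.062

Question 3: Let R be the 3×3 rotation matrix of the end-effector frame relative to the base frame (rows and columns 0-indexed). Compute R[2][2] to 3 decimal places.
End-effector z-axis (col 2 of R) = (0.1250,-0.6495,-0.7500)
R[2][2] = -0.7500

-0.750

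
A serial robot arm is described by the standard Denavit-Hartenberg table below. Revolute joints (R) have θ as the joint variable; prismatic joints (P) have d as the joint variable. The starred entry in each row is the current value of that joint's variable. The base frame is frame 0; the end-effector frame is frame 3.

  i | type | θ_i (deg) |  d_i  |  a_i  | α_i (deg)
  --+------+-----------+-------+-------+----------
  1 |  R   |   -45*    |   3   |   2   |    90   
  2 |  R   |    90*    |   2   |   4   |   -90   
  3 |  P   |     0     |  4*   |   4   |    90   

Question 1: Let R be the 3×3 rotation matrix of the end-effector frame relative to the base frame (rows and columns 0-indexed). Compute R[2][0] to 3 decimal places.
End-effector x-axis (col 0 of R) = (0.0000,0.0000,1.0000)
R[2][0] = 1.0000

1.000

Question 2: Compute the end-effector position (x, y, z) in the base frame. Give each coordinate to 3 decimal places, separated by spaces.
-2.828 0.000 11.000

after link 1: o_1 = (1.4142, -1.4142, 3.0000)
after link 2: o_2 = (0.0000, -2.8284, 7.0000)
after link 3: o_3 = (-2.8284, 0.0000, 11.0000)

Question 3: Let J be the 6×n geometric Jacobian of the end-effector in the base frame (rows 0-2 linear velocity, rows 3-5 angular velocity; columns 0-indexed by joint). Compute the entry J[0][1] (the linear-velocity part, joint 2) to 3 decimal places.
axis z_1 = (-0.7071,-0.7071,0.0000); lever o_n−o_1 = (-4.2426,1.4142,8.0000)
cross product → J_v[:, 1] = (-5.6569,5.6569,-4.0000)
J_ω[:, 1] = z_1
entry J[0][1] = -5.6569

-5.657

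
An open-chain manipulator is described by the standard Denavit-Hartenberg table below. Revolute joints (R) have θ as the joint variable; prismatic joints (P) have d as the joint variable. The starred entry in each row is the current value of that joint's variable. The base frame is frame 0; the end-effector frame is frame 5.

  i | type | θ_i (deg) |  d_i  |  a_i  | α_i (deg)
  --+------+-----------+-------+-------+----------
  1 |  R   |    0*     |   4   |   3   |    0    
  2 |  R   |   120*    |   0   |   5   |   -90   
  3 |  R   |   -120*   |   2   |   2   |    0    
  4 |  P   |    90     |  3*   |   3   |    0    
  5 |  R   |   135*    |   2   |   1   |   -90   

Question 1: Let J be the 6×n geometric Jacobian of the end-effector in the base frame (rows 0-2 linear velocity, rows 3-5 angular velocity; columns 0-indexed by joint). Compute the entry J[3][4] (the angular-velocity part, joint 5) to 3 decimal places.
-0.866

axis z_4 = (-0.8660,-0.5000,0.0000); lever o_n−o_4 = (-1.6026,-1.2241,-0.9659)
cross product → J_v[:, 4] = (0.4830,-0.8365,0.2588)
J_ω[:, 4] = z_4
entry J[3][4] = -0.8660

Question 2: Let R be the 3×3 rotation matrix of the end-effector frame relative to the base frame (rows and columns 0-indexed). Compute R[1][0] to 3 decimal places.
End-effector x-axis (col 0 of R) = (0.1294,-0.2241,-0.9659)
R[1][0] = -0.2241

-0.224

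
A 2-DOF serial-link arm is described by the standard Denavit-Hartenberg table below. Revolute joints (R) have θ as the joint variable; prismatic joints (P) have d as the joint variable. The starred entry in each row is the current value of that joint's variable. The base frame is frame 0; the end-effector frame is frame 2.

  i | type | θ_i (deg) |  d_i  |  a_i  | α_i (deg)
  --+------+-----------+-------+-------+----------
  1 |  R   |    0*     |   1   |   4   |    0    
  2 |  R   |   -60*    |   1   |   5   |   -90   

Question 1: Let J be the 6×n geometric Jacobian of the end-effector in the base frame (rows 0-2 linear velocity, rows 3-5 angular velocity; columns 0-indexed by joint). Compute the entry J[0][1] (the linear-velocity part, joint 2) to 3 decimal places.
4.330

axis z_1 = (0.0000,0.0000,1.0000); lever o_n−o_1 = (2.5000,-4.3301,1.0000)
cross product → J_v[:, 1] = (4.3301,2.5000,-0.0000)
J_ω[:, 1] = z_1
entry J[0][1] = 4.3301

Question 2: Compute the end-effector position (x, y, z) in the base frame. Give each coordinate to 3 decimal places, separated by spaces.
6.500 -4.330 2.000

after link 1: o_1 = (4.0000, 0.0000, 1.0000)
after link 2: o_2 = (6.5000, -4.3301, 2.0000)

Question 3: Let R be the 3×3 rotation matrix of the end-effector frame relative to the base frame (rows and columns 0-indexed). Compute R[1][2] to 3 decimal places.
End-effector z-axis (col 2 of R) = (0.8660,0.5000,0.0000)
R[1][2] = 0.5000

0.500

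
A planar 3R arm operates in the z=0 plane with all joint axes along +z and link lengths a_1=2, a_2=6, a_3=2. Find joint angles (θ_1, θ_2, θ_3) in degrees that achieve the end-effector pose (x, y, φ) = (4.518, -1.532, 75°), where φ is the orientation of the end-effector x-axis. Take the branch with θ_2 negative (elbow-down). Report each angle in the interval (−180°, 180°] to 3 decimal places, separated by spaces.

wrist centre = target − a_3·(cos φ, sin φ) = (4.0004, -3.4639)
cos θ_2 = (28.0012−2²−6²)/(2·2·6) = -0.5000; θ_2 = -119.9968° (elbow-down)
β = atan2(-3.4639,4.0004) = -40.8888°; ψ = atan2(-5.1963,-0.9997) = -100.8900°
θ_1 = β − ψ = 60.0012°
θ_3 = φ − θ_1 − θ_2 = 134.9956° (wrapped to (-180°,180°])

60.001 -119.997 134.996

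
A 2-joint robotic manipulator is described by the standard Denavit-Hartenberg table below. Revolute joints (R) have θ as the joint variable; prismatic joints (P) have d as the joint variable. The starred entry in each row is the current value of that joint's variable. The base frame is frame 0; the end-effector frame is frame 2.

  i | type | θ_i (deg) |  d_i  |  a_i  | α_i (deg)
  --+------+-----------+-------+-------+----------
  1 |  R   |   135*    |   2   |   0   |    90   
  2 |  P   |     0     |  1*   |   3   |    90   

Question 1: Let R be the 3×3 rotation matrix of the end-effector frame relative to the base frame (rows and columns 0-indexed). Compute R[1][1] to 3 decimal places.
End-effector y-axis (col 1 of R) = (0.7071,0.7071,0.0000)
R[1][1] = 0.7071

0.707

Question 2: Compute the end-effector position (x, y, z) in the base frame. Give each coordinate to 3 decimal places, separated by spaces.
after link 1: o_1 = (0.0000, 0.0000, 2.0000)
after link 2: o_2 = (-1.4142, 2.8284, 2.0000)

-1.414 2.828 2.000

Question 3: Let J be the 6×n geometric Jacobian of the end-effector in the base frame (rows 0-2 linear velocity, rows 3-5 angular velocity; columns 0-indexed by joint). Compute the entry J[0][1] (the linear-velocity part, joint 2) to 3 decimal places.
prismatic axis z_1 = (0.7071,0.7071,0.0000)
J_v[:, 1] = z_1; J_ω[:, 1] = (0,0,0)
entry J[0][1] = 0.7071

0.707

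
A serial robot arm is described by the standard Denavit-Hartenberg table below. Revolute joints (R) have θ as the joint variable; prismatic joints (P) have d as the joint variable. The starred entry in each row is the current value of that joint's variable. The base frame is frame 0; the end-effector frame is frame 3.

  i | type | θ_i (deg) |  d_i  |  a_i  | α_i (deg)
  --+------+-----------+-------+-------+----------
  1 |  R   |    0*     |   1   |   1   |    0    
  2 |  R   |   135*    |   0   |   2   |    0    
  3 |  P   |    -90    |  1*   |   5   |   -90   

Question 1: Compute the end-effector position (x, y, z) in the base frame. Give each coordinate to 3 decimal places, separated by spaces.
3.121 4.950 2.000

after link 1: o_1 = (1.0000, 0.0000, 1.0000)
after link 2: o_2 = (-0.4142, 1.4142, 1.0000)
after link 3: o_3 = (3.1213, 4.9497, 2.0000)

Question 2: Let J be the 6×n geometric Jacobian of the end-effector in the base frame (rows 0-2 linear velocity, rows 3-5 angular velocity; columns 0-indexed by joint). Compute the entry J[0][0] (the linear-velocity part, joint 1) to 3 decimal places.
axis z_0 = ẑ; lever o_n−o_0 = (3.1213,4.9497,2.0000)
cross product → J_v[:, 0] = (-4.9497,3.1213,0.0000)
J_ω[:, 0] = z_0
entry J[0][0] = -4.9497

-4.950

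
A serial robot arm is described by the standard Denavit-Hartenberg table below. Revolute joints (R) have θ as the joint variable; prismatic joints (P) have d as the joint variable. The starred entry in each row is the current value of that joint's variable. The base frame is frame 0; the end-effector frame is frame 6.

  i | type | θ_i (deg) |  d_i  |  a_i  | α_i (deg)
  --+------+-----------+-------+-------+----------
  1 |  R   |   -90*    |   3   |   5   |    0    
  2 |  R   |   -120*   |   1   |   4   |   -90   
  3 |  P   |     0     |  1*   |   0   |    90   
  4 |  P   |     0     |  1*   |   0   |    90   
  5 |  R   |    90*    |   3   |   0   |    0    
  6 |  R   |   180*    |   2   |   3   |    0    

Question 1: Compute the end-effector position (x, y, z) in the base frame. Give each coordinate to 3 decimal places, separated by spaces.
after link 1: o_1 = (0.0000, -5.0000, 3.0000)
after link 2: o_2 = (-3.4641, -3.0000, 4.0000)
after link 3: o_3 = (-3.9641, -3.8660, 4.0000)
after link 4: o_4 = (-3.9641, -3.8660, 5.0000)
after link 5: o_5 = (-2.4641, -1.2679, 5.0000)
after link 6: o_6 = (-1.4641, 0.4641, 2.0000)

-1.464 0.464 2.000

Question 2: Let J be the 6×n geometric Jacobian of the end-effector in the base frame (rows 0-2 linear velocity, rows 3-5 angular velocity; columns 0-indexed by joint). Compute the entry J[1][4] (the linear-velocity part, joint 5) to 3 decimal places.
axis z_4 = (0.5000,0.8660,0.0000); lever o_n−o_4 = (2.5000,4.3301,-3.0000)
cross product → J_v[:, 4] = (-2.5981,1.5000,-0.0000)
J_ω[:, 4] = z_4
entry J[1][4] = 1.5000

1.500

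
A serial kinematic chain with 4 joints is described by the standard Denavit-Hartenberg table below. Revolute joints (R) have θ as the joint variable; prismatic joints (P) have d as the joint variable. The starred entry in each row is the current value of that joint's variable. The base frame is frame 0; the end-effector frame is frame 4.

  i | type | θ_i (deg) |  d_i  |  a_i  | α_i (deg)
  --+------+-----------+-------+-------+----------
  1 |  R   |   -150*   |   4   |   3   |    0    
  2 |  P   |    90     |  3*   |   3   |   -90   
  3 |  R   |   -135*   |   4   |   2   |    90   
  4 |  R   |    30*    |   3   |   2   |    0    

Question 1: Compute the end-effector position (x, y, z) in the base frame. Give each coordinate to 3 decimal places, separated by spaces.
after link 1: o_1 = (-2.5981, -1.5000, 4.0000)
after link 2: o_2 = (-1.0981, -4.0981, 7.0000)
after link 3: o_3 = (1.6589, -0.8733, 8.4142)
after link 4: o_4 = (0.8519, 2.5244, 7.5176)

0.852 2.524 7.518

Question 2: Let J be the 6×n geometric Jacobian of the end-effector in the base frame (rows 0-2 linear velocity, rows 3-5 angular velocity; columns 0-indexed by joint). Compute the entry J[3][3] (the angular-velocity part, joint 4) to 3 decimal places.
axis z_3 = (-0.3536,0.6124,-0.7071); lever o_n−o_3 = (-0.8070,3.3978,-0.8966)
cross product → J_v[:, 3] = (1.8536,0.2537,-0.7071)
J_ω[:, 3] = z_3
entry J[3][3] = -0.3536

-0.354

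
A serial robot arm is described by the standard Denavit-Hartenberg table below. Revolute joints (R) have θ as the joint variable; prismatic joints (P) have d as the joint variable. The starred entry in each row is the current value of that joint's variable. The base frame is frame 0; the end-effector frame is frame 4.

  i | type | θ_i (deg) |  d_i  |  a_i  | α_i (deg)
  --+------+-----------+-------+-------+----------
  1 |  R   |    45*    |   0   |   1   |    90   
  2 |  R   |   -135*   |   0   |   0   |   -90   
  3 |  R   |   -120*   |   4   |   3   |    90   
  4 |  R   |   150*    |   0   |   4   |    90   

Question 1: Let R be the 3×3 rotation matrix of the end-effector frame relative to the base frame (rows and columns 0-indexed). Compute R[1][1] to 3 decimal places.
0.787

End-effector y-axis (col 1 of R) = (0.0795,0.7866,0.6124)
R[1][1] = 0.7866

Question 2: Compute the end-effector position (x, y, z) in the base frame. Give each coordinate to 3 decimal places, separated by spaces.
3.307 3.875 -4.407

after link 1: o_1 = (0.7071, 0.7071, 0.0000)
after link 2: o_2 = (0.7071, 0.7071, 0.0000)
after link 3: o_3 = (5.2942, 1.6200, -1.7678)
after link 4: o_4 = (3.3069, 3.8753, -4.4067)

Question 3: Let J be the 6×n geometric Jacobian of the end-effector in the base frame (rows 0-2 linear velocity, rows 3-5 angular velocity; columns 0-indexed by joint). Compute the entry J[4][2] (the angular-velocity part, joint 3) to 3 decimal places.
axis z_2 = (0.5000,0.5000,-0.7071); lever o_n−o_2 = (2.5998,3.1682,-4.4067)
cross product → J_v[:, 2] = (0.0369,0.3650,0.2842)
J_ω[:, 2] = z_2
entry J[4][2] = 0.5000

0.500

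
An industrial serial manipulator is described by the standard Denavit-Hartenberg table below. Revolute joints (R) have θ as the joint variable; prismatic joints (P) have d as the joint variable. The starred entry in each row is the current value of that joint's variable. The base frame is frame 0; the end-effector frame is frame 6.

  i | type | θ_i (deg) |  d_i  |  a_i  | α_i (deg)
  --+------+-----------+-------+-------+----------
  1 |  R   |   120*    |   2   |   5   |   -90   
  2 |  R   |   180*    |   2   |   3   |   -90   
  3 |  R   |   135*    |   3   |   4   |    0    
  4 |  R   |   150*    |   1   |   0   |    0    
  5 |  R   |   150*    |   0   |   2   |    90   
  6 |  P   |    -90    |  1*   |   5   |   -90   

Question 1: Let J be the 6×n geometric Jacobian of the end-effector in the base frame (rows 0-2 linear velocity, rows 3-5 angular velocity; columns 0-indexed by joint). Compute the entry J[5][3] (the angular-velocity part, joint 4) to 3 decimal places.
1.000

axis z_3 = (0.0000,-0.0000,1.0000); lever o_n−o_3 = (2.1907,-0.4483,-4.0000)
cross product → J_v[:, 3] = (0.4483,2.1907,0.0000)
J_ω[:, 3] = z_3
entry J[5][3] = 1.0000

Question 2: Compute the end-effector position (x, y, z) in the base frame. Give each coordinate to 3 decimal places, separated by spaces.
after link 1: o_1 = (-2.5000, 4.3301, 2.0000)
after link 2: o_2 = (-2.7321, 0.7321, 2.0000)
after link 3: o_3 = (-1.6968, 4.5958, 5.0000)
after link 4: o_4 = (-1.6968, 4.5958, 6.0000)
after link 5: o_5 = (0.2351, 5.1134, 6.0000)
after link 6: o_6 = (0.4939, 4.1475, 1.0000)

0.494 4.147 1.000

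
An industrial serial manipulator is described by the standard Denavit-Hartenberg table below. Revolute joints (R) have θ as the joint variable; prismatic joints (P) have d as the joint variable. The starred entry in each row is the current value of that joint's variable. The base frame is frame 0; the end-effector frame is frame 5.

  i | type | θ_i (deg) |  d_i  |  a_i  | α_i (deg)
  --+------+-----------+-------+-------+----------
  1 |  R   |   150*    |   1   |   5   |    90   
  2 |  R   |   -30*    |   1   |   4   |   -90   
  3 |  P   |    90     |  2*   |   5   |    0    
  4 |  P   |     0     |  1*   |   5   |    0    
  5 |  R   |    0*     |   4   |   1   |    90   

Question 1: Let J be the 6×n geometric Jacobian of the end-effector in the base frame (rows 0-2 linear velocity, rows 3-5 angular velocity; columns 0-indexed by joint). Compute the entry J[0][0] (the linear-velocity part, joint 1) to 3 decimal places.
2.678

axis z_0 = ẑ; lever o_n−o_0 = (-15.3612,-2.6782,5.0622)
cross product → J_v[:, 0] = (2.6782,-15.3612,0.0000)
J_ω[:, 0] = z_0
entry J[0][0] = 2.6782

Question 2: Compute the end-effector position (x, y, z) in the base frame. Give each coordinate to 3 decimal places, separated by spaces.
after link 1: o_1 = (-4.3301, 2.5000, 1.0000)
after link 2: o_2 = (-6.8301, 5.0981, -1.0000)
after link 3: o_3 = (-10.1962, 1.2679, 0.7321)
after link 4: o_4 = (-13.1292, -2.8122, 1.5981)
after link 5: o_5 = (-15.3612, -2.6782, 5.0622)

-15.361 -2.678 5.062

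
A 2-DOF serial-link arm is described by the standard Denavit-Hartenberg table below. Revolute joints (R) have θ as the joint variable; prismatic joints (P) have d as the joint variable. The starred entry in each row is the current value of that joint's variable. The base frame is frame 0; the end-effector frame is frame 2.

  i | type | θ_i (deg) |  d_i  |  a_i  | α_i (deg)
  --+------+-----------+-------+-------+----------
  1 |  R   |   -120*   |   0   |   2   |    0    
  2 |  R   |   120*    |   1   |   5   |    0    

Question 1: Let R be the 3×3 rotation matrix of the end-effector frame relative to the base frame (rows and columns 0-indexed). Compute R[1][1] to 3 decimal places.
1.000

End-effector y-axis (col 1 of R) = (0.0000,1.0000,0.0000)
R[1][1] = 1.0000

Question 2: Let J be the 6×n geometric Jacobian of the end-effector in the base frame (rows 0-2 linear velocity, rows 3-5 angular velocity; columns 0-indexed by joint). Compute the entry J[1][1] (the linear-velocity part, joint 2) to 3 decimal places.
axis z_1 = (0.0000,0.0000,1.0000); lever o_n−o_1 = (5.0000,0.0000,1.0000)
cross product → J_v[:, 1] = (0.0000,5.0000,0.0000)
J_ω[:, 1] = z_1
entry J[1][1] = 5.0000

5.000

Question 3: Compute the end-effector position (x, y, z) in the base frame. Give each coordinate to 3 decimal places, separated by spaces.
4.000 -1.732 1.000

after link 1: o_1 = (-1.0000, -1.7321, 0.0000)
after link 2: o_2 = (4.0000, -1.7321, 1.0000)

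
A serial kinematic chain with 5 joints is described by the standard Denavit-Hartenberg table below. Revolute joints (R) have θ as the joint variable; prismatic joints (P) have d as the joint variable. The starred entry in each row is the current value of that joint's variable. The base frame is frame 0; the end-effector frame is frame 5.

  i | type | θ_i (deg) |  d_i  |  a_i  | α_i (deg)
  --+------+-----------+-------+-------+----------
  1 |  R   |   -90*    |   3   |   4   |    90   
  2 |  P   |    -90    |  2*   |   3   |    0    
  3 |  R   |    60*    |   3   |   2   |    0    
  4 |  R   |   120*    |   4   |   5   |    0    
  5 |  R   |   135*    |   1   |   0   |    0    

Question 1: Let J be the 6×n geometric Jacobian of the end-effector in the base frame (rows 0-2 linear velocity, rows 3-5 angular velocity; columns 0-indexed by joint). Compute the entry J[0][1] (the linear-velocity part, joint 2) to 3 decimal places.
prismatic axis z_1 = (-1.0000,-0.0000,0.0000)
J_v[:, 1] = z_1; J_ω[:, 1] = (0,0,0)
entry J[0][1] = -1.0000

-1.000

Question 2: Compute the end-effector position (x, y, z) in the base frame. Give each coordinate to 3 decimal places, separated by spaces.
-10.000 -5.732 4.000

after link 1: o_1 = (0.0000, -4.0000, 3.0000)
after link 2: o_2 = (-2.0000, -4.0000, 0.0000)
after link 3: o_3 = (-5.0000, -5.7321, -1.0000)
after link 4: o_4 = (-9.0000, -5.7321, 4.0000)
after link 5: o_5 = (-10.0000, -5.7321, 4.0000)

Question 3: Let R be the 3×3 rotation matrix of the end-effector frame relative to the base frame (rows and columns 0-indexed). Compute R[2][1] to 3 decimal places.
End-effector y-axis (col 1 of R) = (-0.0000,-0.7071,-0.7071)
R[2][1] = -0.7071

-0.707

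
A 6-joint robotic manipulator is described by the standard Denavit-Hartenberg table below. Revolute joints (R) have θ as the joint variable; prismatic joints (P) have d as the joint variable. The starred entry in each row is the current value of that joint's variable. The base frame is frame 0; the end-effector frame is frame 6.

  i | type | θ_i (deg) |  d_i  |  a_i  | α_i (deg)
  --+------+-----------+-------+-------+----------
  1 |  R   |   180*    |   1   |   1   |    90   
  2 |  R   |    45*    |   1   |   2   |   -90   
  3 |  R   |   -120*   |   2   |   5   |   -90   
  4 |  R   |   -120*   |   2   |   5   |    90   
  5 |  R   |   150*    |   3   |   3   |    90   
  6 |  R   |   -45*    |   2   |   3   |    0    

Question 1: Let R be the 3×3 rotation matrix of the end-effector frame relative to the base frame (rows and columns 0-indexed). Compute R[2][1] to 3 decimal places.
-0.300

End-effector y-axis (col 1 of R) = (-0.9498,-0.0884,-0.3002)
R[2][1] = -0.3002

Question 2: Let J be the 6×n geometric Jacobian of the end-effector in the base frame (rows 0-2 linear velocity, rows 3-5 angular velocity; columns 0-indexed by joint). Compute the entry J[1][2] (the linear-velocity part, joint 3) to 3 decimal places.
-3.721

axis z_2 = (0.7071,-0.0000,0.7071); lever o_n−o_2 = (-0.5696,6.1399,4.6932)
cross product → J_v[:, 2] = (-4.3416,-3.7213,4.3416)
J_ω[:, 2] = z_2
entry J[1][2] = -3.7213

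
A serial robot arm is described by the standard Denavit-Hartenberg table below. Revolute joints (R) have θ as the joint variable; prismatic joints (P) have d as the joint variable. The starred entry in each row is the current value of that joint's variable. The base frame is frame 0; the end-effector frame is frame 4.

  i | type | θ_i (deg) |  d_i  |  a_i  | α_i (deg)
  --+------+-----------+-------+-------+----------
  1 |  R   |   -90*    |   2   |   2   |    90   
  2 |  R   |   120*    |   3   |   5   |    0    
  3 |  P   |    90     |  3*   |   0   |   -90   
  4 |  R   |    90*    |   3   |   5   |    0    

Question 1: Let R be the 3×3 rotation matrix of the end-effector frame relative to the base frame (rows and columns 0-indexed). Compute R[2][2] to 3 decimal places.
End-effector z-axis (col 2 of R) = (-0.0000,-0.5000,-0.8660)
R[2][2] = -0.8660

-0.866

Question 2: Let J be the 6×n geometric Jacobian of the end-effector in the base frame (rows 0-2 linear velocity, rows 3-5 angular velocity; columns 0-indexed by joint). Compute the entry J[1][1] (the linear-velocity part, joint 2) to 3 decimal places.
1.732

axis z_1 = (-1.0000,-0.0000,0.0000); lever o_n−o_1 = (-1.0000,1.0000,1.7321)
cross product → J_v[:, 1] = (-0.0000,1.7321,-1.0000)
J_ω[:, 1] = z_1
entry J[1][1] = 1.7321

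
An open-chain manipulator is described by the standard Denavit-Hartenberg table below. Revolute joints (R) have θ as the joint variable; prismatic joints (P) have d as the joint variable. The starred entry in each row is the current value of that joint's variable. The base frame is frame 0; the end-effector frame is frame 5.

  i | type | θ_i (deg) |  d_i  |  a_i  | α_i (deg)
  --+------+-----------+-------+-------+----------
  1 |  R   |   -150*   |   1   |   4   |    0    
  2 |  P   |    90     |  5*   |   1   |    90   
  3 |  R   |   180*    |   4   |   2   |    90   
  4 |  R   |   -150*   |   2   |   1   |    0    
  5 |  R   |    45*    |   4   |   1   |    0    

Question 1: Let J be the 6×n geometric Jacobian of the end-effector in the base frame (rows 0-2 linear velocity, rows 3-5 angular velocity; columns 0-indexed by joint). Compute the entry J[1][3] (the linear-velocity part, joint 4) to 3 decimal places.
1.832

axis z_3 = (0.0000,-0.0000,1.0000); lever o_n−o_3 = (1.8320,-0.2412,6.0000)
cross product → J_v[:, 3] = (0.2412,1.8320,0.0000)
J_ω[:, 3] = z_3
entry J[1][3] = 1.8320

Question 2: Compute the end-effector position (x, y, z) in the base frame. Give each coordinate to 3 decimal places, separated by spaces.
-5.596 -3.375 12.000

after link 1: o_1 = (-3.4641, -2.0000, 1.0000)
after link 2: o_2 = (-2.9641, -2.8660, 6.0000)
after link 3: o_3 = (-7.4282, -3.1340, 6.0000)
after link 4: o_4 = (-6.5622, -3.6340, 8.0000)
after link 5: o_5 = (-5.5963, -3.3752, 12.0000)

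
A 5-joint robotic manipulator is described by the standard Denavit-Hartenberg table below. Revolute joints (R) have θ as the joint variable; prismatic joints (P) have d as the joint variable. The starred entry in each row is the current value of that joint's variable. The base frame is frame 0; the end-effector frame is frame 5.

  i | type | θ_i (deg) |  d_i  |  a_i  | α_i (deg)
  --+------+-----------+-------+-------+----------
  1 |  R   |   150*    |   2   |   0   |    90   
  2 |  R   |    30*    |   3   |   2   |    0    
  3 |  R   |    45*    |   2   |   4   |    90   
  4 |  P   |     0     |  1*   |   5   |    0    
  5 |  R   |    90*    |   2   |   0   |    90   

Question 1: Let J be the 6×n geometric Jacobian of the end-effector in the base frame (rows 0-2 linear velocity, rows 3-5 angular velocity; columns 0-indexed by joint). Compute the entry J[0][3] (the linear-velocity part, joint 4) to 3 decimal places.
prismatic axis z_3 = (-0.8365,0.4830,-0.2588)
J_v[:, 3] = z_3; J_ω[:, 3] = (0,0,0)
entry J[0][3] = -0.8365

-0.837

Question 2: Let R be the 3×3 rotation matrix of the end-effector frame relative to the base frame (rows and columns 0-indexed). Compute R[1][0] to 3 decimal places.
0.866

End-effector x-axis (col 0 of R) = (0.5000,0.8660,0.0000)
R[1][0] = 0.8660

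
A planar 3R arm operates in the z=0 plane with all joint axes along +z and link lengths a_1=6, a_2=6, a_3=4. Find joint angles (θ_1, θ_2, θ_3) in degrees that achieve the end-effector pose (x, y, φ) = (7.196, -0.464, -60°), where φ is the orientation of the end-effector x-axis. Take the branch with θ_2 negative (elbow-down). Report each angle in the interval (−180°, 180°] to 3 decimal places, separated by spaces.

90.002 -120.001 -30.001

wrist centre = target − a_3·(cos φ, sin φ) = (5.1960, 3.0001)
cos θ_2 = (35.9990−6²−6²)/(2·6·6) = -0.5000; θ_2 = -120.0009° (elbow-down)
β = atan2(3.0001,5.1960) = 30.0016°; ψ = atan2(-5.1961,2.9999) = -60.0004°
θ_1 = β − ψ = 90.0020°
θ_3 = φ − θ_1 − θ_2 = -30.0011° (wrapped to (-180°,180°])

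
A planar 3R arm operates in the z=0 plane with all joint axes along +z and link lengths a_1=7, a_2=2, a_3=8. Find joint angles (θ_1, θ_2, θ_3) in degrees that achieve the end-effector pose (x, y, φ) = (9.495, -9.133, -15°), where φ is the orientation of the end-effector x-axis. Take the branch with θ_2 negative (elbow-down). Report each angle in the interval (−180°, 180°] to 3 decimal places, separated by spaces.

-60.004 -89.995 134.998

wrist centre = target − a_3·(cos φ, sin φ) = (1.7676, -7.0624)
cos θ_2 = (53.0026−7²−2²)/(2·7·2) = 0.0001; θ_2 = -89.9948° (elbow-down)
β = atan2(-7.0624,1.7676) = -75.9486°; ψ = atan2(-2.0000,7.0002) = -15.9450°
θ_1 = β − ψ = -60.0036°
θ_3 = φ − θ_1 − θ_2 = 134.9984° (wrapped to (-180°,180°])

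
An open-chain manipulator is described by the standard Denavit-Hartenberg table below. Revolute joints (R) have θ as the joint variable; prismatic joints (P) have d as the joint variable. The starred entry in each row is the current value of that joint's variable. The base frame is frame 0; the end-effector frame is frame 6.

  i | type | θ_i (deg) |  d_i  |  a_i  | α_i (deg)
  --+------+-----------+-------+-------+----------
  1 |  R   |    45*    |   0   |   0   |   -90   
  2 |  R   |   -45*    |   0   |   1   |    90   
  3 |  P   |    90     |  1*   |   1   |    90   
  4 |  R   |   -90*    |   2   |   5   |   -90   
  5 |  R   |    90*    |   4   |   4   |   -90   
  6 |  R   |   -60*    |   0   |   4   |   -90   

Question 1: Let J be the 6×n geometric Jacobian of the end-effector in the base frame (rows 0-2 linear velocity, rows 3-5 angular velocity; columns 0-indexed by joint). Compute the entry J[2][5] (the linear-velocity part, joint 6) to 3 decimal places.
-2.449

axis z_5 = (-0.5000,-0.5000,0.7071); lever o_n−o_5 = (-3.4495,1.4495,-1.4142)
cross product → J_v[:, 5] = (-0.3178,-3.1463,-2.4495)
J_ω[:, 5] = z_5
entry J[2][5] = -2.4495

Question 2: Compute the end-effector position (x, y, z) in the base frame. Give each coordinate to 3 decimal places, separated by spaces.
-5.485 6.485 -4.950

after link 1: o_1 = (0.0000, 0.0000, 0.0000)
after link 2: o_2 = (0.5000, 0.5000, 0.7071)
after link 3: o_3 = (-0.7071, 0.7071, 1.4142)
after link 4: o_4 = (2.7929, 4.2071, -0.7071)
after link 5: o_5 = (-2.0355, 5.0355, -3.5355)
after link 6: o_6 = (-5.4850, 6.4850, -4.9497)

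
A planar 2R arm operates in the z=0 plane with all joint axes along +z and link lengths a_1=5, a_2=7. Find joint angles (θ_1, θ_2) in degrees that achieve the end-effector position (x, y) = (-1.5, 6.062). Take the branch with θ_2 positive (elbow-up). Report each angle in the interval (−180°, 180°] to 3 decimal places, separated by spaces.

27.795 120.002

cos θ_2 = (38.9978−5²−7²)/(2·5·7) = -0.5000; θ_2 = 120.0020° (elbow-up)
β = atan2(6.0620,-1.5000) = 103.8983°; ψ = atan2(6.0621,1.4998) = 76.1038°
θ_1 = β − ψ = 27.7945°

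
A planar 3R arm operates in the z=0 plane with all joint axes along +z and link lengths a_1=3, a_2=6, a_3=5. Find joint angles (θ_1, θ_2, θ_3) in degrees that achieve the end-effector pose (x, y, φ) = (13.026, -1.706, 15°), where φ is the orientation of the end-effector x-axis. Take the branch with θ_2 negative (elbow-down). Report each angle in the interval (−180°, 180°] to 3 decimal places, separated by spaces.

wrist centre = target − a_3·(cos φ, sin φ) = (8.1964, -3.0001)
cos θ_2 = (76.1811−3²−6²)/(2·3·6) = 0.8661; θ_2 = -29.9868° (elbow-down)
β = atan2(-3.0001,8.1964) = -20.1040°; ψ = atan2(-2.9988,8.1968) = -20.0950°
θ_1 = β − ψ = -0.0090°
θ_3 = φ − θ_1 − θ_2 = 44.9958° (wrapped to (-180°,180°])

-0.009 -29.987 44.996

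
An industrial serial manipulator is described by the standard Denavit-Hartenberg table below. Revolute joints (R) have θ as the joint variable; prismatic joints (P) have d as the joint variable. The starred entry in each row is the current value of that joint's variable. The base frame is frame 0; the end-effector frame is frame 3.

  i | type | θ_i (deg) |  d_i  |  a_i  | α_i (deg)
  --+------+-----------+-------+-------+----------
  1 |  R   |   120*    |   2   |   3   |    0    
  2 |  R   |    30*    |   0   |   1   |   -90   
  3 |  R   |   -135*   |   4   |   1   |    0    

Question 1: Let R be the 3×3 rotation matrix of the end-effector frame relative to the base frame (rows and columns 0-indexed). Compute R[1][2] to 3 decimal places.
-0.866

End-effector z-axis (col 2 of R) = (-0.5000,-0.8660,0.0000)
R[1][2] = -0.8660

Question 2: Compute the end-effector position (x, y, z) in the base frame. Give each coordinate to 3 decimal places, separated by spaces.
-3.754 -0.720 2.707

after link 1: o_1 = (-1.5000, 2.5981, 2.0000)
after link 2: o_2 = (-2.3660, 3.0981, 2.0000)
after link 3: o_3 = (-3.7537, -0.7196, 2.7071)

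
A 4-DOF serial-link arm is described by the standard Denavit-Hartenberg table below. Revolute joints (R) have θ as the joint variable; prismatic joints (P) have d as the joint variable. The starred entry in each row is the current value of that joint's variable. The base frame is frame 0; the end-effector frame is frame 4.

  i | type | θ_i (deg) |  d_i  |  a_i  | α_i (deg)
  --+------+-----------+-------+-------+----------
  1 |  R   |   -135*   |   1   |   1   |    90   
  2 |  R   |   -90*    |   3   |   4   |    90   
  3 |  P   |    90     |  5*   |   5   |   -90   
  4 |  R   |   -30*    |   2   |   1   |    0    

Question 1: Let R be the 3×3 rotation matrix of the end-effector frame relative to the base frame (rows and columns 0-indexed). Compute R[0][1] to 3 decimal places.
-0.966

End-effector y-axis (col 1 of R) = (-0.9659,-0.2588,0.0000)
R[0][1] = -0.9659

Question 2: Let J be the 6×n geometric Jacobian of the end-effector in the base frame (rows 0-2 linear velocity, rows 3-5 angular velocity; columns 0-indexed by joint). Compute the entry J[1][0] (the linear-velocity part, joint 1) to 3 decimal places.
axis z_0 = ẑ; lever o_n−o_0 = (-3.0872,9.4512,-1.0000)
cross product → J_v[:, 0] = (-9.4512,-3.0872,0.0000)
J_ω[:, 0] = z_0
entry J[1][0] = -3.0872

-3.087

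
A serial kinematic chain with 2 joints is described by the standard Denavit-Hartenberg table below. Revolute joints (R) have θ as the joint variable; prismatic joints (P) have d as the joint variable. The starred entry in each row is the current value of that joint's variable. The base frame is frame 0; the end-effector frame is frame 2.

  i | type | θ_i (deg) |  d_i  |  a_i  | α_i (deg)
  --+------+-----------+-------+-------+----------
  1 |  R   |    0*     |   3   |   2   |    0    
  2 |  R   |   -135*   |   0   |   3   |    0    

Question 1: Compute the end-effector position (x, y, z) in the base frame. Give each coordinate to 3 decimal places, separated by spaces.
after link 1: o_1 = (2.0000, 0.0000, 3.0000)
after link 2: o_2 = (-0.1213, -2.1213, 3.0000)

-0.121 -2.121 3.000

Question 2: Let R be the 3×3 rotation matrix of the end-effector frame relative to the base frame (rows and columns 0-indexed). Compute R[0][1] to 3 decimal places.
End-effector y-axis (col 1 of R) = (0.7071,-0.7071,0.0000)
R[0][1] = 0.7071

0.707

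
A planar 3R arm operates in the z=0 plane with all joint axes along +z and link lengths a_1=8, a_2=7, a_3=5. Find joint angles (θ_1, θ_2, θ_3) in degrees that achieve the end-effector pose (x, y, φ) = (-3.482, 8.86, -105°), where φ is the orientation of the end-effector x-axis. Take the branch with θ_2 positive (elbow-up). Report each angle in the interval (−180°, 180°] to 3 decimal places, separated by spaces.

wrist centre = target − a_3·(cos φ, sin φ) = (-2.1879, 13.6896)
cos θ_2 = (192.1929−8²−7²)/(2·8·7) = 0.7071; θ_2 = 45.0022° (elbow-up)
β = atan2(13.6896,-2.1879) = 99.0803°; ψ = atan2(4.9499,12.9496) = 20.9193°
θ_1 = β − ψ = 78.1611°
θ_3 = φ − θ_1 − θ_2 = 131.8367° (wrapped to (-180°,180°])

78.161 45.002 131.837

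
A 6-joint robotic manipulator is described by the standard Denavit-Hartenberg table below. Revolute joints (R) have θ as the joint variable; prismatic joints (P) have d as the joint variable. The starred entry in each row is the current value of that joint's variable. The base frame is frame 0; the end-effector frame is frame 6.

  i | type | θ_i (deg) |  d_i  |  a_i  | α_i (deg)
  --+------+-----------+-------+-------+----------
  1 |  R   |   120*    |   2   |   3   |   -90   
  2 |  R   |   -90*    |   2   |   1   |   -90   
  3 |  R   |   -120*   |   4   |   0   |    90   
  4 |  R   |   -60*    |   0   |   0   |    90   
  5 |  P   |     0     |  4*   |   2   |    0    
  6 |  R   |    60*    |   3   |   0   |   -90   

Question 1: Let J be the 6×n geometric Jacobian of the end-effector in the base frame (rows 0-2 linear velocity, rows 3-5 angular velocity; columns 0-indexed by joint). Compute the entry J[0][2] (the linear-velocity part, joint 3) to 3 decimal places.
axis z_2 = (-0.5000,0.8660,-0.0000); lever o_n−o_2 = (4.4127,1.1250,2.5311)
cross product → J_v[:, 2] = (2.1920,1.2655,-4.3840)
J_ω[:, 2] = z_2
entry J[0][2] = 2.1920

2.192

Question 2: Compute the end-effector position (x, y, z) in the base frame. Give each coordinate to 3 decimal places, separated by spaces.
after link 1: o_1 = (-1.5000, 2.5981, 2.0000)
after link 2: o_2 = (-3.2321, 1.5981, 3.0000)
after link 3: o_3 = (-5.2321, 5.0622, 3.0000)
after link 4: o_4 = (-5.2321, 5.0622, 3.0000)
after link 5: o_5 = (-1.5179, 2.8971, 4.2321)
after link 6: o_6 = (1.1806, 2.7231, 5.5311)

1.181 2.723 5.531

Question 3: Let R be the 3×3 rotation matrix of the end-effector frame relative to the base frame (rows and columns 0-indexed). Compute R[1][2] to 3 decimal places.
0.962

End-effector z-axis (col 2 of R) = (0.1663,0.9620,-0.2165)
R[1][2] = 0.9620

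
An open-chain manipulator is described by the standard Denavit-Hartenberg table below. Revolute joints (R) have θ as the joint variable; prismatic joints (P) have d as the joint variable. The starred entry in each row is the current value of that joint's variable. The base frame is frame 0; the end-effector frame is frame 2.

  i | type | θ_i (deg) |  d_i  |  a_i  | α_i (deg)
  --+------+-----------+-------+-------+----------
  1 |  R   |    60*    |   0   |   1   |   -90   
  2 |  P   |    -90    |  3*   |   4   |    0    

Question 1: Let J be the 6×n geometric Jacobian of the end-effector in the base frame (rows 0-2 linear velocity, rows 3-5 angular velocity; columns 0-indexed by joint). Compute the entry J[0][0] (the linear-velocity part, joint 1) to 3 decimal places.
-2.366

axis z_0 = ẑ; lever o_n−o_0 = (-2.0981,2.3660,4.0000)
cross product → J_v[:, 0] = (-2.3660,-2.0981,0.0000)
J_ω[:, 0] = z_0
entry J[0][0] = -2.3660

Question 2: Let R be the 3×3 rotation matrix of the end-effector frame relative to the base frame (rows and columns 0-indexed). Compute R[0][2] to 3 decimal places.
-0.866

End-effector z-axis (col 2 of R) = (-0.8660,0.5000,0.0000)
R[0][2] = -0.8660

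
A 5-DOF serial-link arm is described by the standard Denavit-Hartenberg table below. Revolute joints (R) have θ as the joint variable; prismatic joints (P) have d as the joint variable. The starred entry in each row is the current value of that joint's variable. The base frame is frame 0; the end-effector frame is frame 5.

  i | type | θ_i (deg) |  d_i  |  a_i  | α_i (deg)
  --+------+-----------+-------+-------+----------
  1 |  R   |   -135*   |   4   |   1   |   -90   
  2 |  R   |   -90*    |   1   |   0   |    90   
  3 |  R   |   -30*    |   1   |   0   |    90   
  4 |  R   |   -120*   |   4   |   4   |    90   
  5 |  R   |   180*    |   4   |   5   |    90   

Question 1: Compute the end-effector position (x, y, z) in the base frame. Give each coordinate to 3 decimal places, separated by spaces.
after link 1: o_1 = (-0.7071, -0.7071, 4.0000)
after link 2: o_2 = (0.0000, -1.4142, 4.0000)
after link 3: o_3 = (0.7071, -0.7071, 4.0000)
after link 4: o_4 = (-3.4848, -1.4142, 0.2679)
after link 5: o_5 = (1.3322, 2.7210, -0.5670)

1.332 2.721 -0.567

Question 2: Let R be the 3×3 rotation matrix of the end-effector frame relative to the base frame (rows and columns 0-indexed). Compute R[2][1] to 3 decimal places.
-0.750

End-effector y-axis (col 1 of R) = (0.6597,0.0474,-0.7500)
R[2][1] = -0.7500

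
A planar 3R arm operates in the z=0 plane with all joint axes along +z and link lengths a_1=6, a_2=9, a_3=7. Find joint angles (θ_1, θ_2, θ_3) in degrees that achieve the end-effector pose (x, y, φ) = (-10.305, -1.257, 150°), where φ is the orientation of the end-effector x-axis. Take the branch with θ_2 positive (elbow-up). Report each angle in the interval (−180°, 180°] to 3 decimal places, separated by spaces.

wrist centre = target − a_3·(cos φ, sin φ) = (-4.2428, -4.7570)
cos θ_2 = (40.6306−6²−9²)/(2·6·9) = -0.7071; θ_2 = 135.0014° (elbow-up)
β = atan2(-4.7570,-4.2428) = -131.7301°; ψ = atan2(6.3638,-0.3641) = 93.2747°
θ_1 = β − ψ = -225.0049°
θ_3 = φ − θ_1 − θ_2 = -119.9966° (wrapped to (-180°,180°])

134.995 135.001 -119.997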